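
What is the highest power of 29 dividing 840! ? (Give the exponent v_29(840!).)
v_29(840!) = 28

Legendre's formula: v_p(n!) = Σ_{k ≥ 1} ⌊n / p^k⌋. For p = 29, n = 840, the terms are:
  ⌊840/29^1⌋ = ⌊840/29⌋ = 28
(the next term ⌊840/29^2⌋ = 0, terminating the sum). Summing: v_29(840!) = 28 = 28.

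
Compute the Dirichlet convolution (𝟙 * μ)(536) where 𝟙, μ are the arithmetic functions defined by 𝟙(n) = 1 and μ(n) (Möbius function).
(𝟙 * μ)(536) = 0

Divisors of 536: [1, 2, 4, 8, 67, 134, 268, 536]. For each d | 536:
  d = 1: 𝟙(1) · μ(536/1) = 1 · 0 = 0
  d = 2: 𝟙(2) · μ(536/2) = 1 · 0 = 0
  d = 4: 𝟙(4) · μ(536/4) = 1 · 1 = 1
  d = 8: 𝟙(8) · μ(536/8) = 1 · -1 = -1
  d = 67: 𝟙(67) · μ(536/67) = 1 · 0 = 0
  d = 134: 𝟙(134) · μ(536/134) = 1 · 0 = 0
  d = 268: 𝟙(268) · μ(536/268) = 1 · -1 = -1
  d = 536: 𝟙(536) · μ(536/536) = 1 · 1 = 1
Summing: (𝟙 * μ)(536) = 0 + 0 + 1 + -1 + 0 + 0 + -1 + 1 = 0.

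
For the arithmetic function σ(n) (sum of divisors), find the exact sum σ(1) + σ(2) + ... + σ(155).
Σ_{n ≤ 155} σ(n) = 19770

Compute σ(n) for each 1 ≤ n ≤ 155: σ(1) = 1, σ(2) = 3, σ(3) = 4, σ(4) = 7, σ(5) = 6, σ(6) = 12, σ(7) = 8, σ(8) = 15, σ(9) = 13, σ(10) = 18, σ(11) = 12, σ(12) = 28, σ(13) = 14, σ(14) = 24, σ(15) = 24, σ(16) = 31, σ(17) = 18, σ(18) = 39, σ(19) = 20, σ(20) = 42, σ(21) = 32, σ(22) = 36, σ(23) = 24, σ(24) = 60, σ(25) = 31, σ(26) = 42, σ(27) = 40, σ(28) = 56, σ(29) = 30, σ(30) = 72, σ(31) = 32, σ(32) = 63, σ(33) = 48, σ(34) = 54, σ(35) = 48, σ(36) = 91, σ(37) = 38, σ(38) = 60, σ(39) = 56, σ(40) = 90, σ(41) = 42, σ(42) = 96, σ(43) = 44, σ(44) = 84, σ(45) = 78, σ(46) = 72, σ(47) = 48, σ(48) = 124, σ(49) = 57, σ(50) = 93, σ(51) = 72, σ(52) = 98, σ(53) = 54, σ(54) = 120, σ(55) = 72, σ(56) = 120, σ(57) = 80, σ(58) = 90, σ(59) = 60, σ(60) = 168, σ(61) = 62, σ(62) = 96, σ(63) = 104, σ(64) = 127, σ(65) = 84, σ(66) = 144, σ(67) = 68, σ(68) = 126, σ(69) = 96, σ(70) = 144, σ(71) = 72, σ(72) = 195, σ(73) = 74, σ(74) = 114, σ(75) = 124, σ(76) = 140, σ(77) = 96, σ(78) = 168, σ(79) = 80, σ(80) = 186, σ(81) = 121, σ(82) = 126, σ(83) = 84, σ(84) = 224, σ(85) = 108, σ(86) = 132, σ(87) = 120, σ(88) = 180, σ(89) = 90, σ(90) = 234, σ(91) = 112, σ(92) = 168, σ(93) = 128, σ(94) = 144, σ(95) = 120, σ(96) = 252, σ(97) = 98, σ(98) = 171, σ(99) = 156, σ(100) = 217, σ(101) = 102, σ(102) = 216, σ(103) = 104, σ(104) = 210, σ(105) = 192, σ(106) = 162, σ(107) = 108, σ(108) = 280, σ(109) = 110, σ(110) = 216, σ(111) = 152, σ(112) = 248, σ(113) = 114, σ(114) = 240, σ(115) = 144, σ(116) = 210, σ(117) = 182, σ(118) = 180, σ(119) = 144, σ(120) = 360, σ(121) = 133, σ(122) = 186, σ(123) = 168, σ(124) = 224, σ(125) = 156, σ(126) = 312, σ(127) = 128, σ(128) = 255, σ(129) = 176, σ(130) = 252, σ(131) = 132, σ(132) = 336, σ(133) = 160, σ(134) = 204, σ(135) = 240, σ(136) = 270, σ(137) = 138, σ(138) = 288, σ(139) = 140, σ(140) = 336, σ(141) = 192, σ(142) = 216, σ(143) = 168, σ(144) = 403, σ(145) = 180, σ(146) = 222, σ(147) = 228, σ(148) = 266, σ(149) = 150, σ(150) = 372, σ(151) = 152, σ(152) = 300, σ(153) = 234, σ(154) = 288, σ(155) = 192. Summing all 155 values: 19770. (Average order: Σ_{n ≤ x} σ(n) ~ (π²/12) x². For x = 155, (π²/12)·155² ≈ 19759.77.)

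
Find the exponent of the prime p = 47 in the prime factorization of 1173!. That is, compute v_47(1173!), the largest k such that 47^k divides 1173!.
v_47(1173!) = 24

Legendre's formula: v_p(n!) = Σ_{k ≥ 1} ⌊n / p^k⌋. For p = 47, n = 1173, the terms are:
  ⌊1173/47^1⌋ = ⌊1173/47⌋ = 24
(the next term ⌊1173/47^2⌋ = 0, terminating the sum). Summing: v_47(1173!) = 24 = 24.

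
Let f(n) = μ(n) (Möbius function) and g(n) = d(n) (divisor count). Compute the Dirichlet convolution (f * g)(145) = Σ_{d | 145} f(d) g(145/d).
(μ * d)(145) = 1

Divisors of 145: [1, 5, 29, 145]. For each d | 145:
  d = 1: μ(1) · d(145/1) = 1 · 4 = 4
  d = 5: μ(5) · d(145/5) = -1 · 2 = -2
  d = 29: μ(29) · d(145/29) = -1 · 2 = -2
  d = 145: μ(145) · d(145/145) = 1 · 1 = 1
Summing: (μ * d)(145) = 4 + -2 + -2 + 1 = 1.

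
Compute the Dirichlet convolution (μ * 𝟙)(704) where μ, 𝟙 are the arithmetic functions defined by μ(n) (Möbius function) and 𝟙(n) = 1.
(μ * 𝟙)(704) = 0

Divisors of 704: [1, 2, 4, 8, 11, 16, 22, 32, 44, 64, 88, 176, 352, 704]. For each d | 704:
  d = 1: μ(1) · 𝟙(704/1) = 1 · 1 = 1
  d = 2: μ(2) · 𝟙(704/2) = -1 · 1 = -1
  d = 4: μ(4) · 𝟙(704/4) = 0 · 1 = 0
  d = 8: μ(8) · 𝟙(704/8) = 0 · 1 = 0
  d = 11: μ(11) · 𝟙(704/11) = -1 · 1 = -1
  d = 16: μ(16) · 𝟙(704/16) = 0 · 1 = 0
  d = 22: μ(22) · 𝟙(704/22) = 1 · 1 = 1
  d = 32: μ(32) · 𝟙(704/32) = 0 · 1 = 0
  d = 44: μ(44) · 𝟙(704/44) = 0 · 1 = 0
  d = 64: μ(64) · 𝟙(704/64) = 0 · 1 = 0
  d = 88: μ(88) · 𝟙(704/88) = 0 · 1 = 0
  d = 176: μ(176) · 𝟙(704/176) = 0 · 1 = 0
  d = 352: μ(352) · 𝟙(704/352) = 0 · 1 = 0
  d = 704: μ(704) · 𝟙(704/704) = 0 · 1 = 0
Summing: (μ * 𝟙)(704) = 1 + -1 + 0 + 0 + -1 + 0 + 1 + 0 + 0 + 0 + 0 + 0 + 0 + 0 = 0.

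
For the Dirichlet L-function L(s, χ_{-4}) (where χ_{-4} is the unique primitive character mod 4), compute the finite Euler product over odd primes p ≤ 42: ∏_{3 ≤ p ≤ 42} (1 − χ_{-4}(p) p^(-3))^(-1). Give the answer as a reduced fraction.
∏ = 317583502136600214370347226405/327754858760764671044087709696

The odd primes p ≤ 42 are [3, 5, 7, 11, 13, 17, 19, 23, 29, 31, 37, 41]. For each, χ(p) = 1 if p ≡ 1 mod 4, χ(p) = −1 if p ≡ 3 mod 4. Taking (1 − χ(p)/p^3)^(-1) = p^3/(p^3 − χ(p)): (1 − (-1)/3^3)^(-1) · (1 − (1)/5^3)^(-1) · (1 − (-1)/7^3)^(-1) · (1 − (-1)/11^3)^(-1) · (1 − (1)/13^3)^(-1) · (1 − (1)/17^3)^(-1) · (1 − (-1)/19^3)^(-1) · (1 − (-1)/23^3)^(-1) · (1 − (1)/29^3)^(-1) · (1 − (-1)/31^3)^(-1) · (1 − (1)/37^3)^(-1) · (1 − (1)/41^3)^(-1) = 317583502136600214370347226405/327754858760764671044087709696.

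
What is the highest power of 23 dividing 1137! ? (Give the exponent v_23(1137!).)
v_23(1137!) = 51

Legendre's formula: v_p(n!) = Σ_{k ≥ 1} ⌊n / p^k⌋. For p = 23, n = 1137, the terms are:
  ⌊1137/23^1⌋ = ⌊1137/23⌋ = 49
  ⌊1137/23^2⌋ = ⌊1137/529⌋ = 2
(the next term ⌊1137/23^3⌋ = 0, terminating the sum). Summing: v_23(1137!) = 49 + 2 = 51.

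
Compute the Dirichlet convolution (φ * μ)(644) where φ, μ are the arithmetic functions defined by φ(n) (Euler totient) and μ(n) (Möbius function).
(φ * μ)(644) = 105

Divisors of 644: [1, 2, 4, 7, 14, 23, 28, 46, 92, 161, 322, 644]. For each d | 644:
  d = 1: φ(1) · μ(644/1) = 1 · 0 = 0
  d = 2: φ(2) · μ(644/2) = 1 · -1 = -1
  d = 4: φ(4) · μ(644/4) = 2 · 1 = 2
  d = 7: φ(7) · μ(644/7) = 6 · 0 = 0
  d = 14: φ(14) · μ(644/14) = 6 · 1 = 6
  d = 23: φ(23) · μ(644/23) = 22 · 0 = 0
  d = 28: φ(28) · μ(644/28) = 12 · -1 = -12
  d = 46: φ(46) · μ(644/46) = 22 · 1 = 22
  d = 92: φ(92) · μ(644/92) = 44 · -1 = -44
  d = 161: φ(161) · μ(644/161) = 132 · 0 = 0
  d = 322: φ(322) · μ(644/322) = 132 · -1 = -132
  d = 644: φ(644) · μ(644/644) = 264 · 1 = 264
Summing: (φ * μ)(644) = 0 + -1 + 2 + 0 + 6 + 0 + -12 + 22 + -44 + 0 + -132 + 264 = 105.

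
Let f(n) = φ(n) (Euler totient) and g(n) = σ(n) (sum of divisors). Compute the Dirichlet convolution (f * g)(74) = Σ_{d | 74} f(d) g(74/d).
(φ * σ)(74) = 296

Divisors of 74: [1, 2, 37, 74]. For each d | 74:
  d = 1: φ(1) · σ(74/1) = 1 · 114 = 114
  d = 2: φ(2) · σ(74/2) = 1 · 38 = 38
  d = 37: φ(37) · σ(74/37) = 36 · 3 = 108
  d = 74: φ(74) · σ(74/74) = 36 · 1 = 36
Summing: (φ * σ)(74) = 114 + 38 + 108 + 36 = 296.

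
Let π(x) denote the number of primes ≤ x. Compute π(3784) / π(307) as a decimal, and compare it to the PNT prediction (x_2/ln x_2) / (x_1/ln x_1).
π(3784)/π(307) = 526/63 ≈ 8.3492;  PNT prediction ≈ 8.5680.

π(307) = 63 and π(3784) = 526, so π(3784)/π(307) ≈ 8.3492. The PNT-predicted ratio is (3784/ln(3784)) / (307/ln(307)) ≈ 8.5680. The two agree to within a few percent, as expected.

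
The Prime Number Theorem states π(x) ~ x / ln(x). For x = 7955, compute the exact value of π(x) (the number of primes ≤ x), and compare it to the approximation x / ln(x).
π(7955) = 1005;  x/ln(x) ≈ 885.70;  relative error ≈ 11.87%.

Directly count primes up to 7955: π(7955) = 1005. The PNT approximation gives 7955/ln(7955) ≈ 7955/8.98156 ≈ 885.70. Relative error (π(x) − x/ln(x)) / π(x) ≈ 11.87%; the approximation is known to undercount slightly (Li(x) is a better estimate).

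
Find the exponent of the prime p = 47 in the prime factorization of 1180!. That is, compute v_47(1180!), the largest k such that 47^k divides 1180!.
v_47(1180!) = 25

Legendre's formula: v_p(n!) = Σ_{k ≥ 1} ⌊n / p^k⌋. For p = 47, n = 1180, the terms are:
  ⌊1180/47^1⌋ = ⌊1180/47⌋ = 25
(the next term ⌊1180/47^2⌋ = 0, terminating the sum). Summing: v_47(1180!) = 25 = 25.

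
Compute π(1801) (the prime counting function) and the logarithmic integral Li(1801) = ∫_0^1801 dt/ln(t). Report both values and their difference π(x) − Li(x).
π(1801) = 279;  Li(1801) ≈ 288.45;  π(x) − Li(x) ≈ -9.45.

Direct count of primes ≤ 1801 gives π(1801) = 279. Numerical evaluation of the logarithmic integral gives Li(1801) ≈ 288.45. The difference π(x) − Li(x) ≈ -9.45 is typically negative for small/moderate x (Li(x) overestimates), though Littlewood's theorem shows this sign changes infinitely often.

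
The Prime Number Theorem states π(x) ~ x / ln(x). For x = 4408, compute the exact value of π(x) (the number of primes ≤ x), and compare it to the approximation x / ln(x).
π(4408) = 599;  x/ln(x) ≈ 525.31;  relative error ≈ 12.30%.

Directly count primes up to 4408: π(4408) = 599. The PNT approximation gives 4408/ln(4408) ≈ 4408/8.39118 ≈ 525.31. Relative error (π(x) − x/ln(x)) / π(x) ≈ 12.30%; the approximation is known to undercount slightly (Li(x) is a better estimate).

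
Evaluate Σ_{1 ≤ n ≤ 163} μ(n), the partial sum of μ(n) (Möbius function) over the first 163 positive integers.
Σ_{n ≤ 163} μ(n) = 0

Compute μ(n) for each 1 ≤ n ≤ 163: μ(1) = 1, μ(2) = -1, μ(3) = -1, μ(4) = 0, μ(5) = -1, μ(6) = 1, μ(7) = -1, μ(8) = 0, μ(9) = 0, μ(10) = 1, μ(11) = -1, μ(12) = 0, μ(13) = -1, μ(14) = 1, μ(15) = 1, μ(16) = 0, μ(17) = -1, μ(18) = 0, μ(19) = -1, μ(20) = 0, μ(21) = 1, μ(22) = 1, μ(23) = -1, μ(24) = 0, μ(25) = 0, μ(26) = 1, μ(27) = 0, μ(28) = 0, μ(29) = -1, μ(30) = -1, μ(31) = -1, μ(32) = 0, μ(33) = 1, μ(34) = 1, μ(35) = 1, μ(36) = 0, μ(37) = -1, μ(38) = 1, μ(39) = 1, μ(40) = 0, μ(41) = -1, μ(42) = -1, μ(43) = -1, μ(44) = 0, μ(45) = 0, μ(46) = 1, μ(47) = -1, μ(48) = 0, μ(49) = 0, μ(50) = 0, μ(51) = 1, μ(52) = 0, μ(53) = -1, μ(54) = 0, μ(55) = 1, μ(56) = 0, μ(57) = 1, μ(58) = 1, μ(59) = -1, μ(60) = 0, μ(61) = -1, μ(62) = 1, μ(63) = 0, μ(64) = 0, μ(65) = 1, μ(66) = -1, μ(67) = -1, μ(68) = 0, μ(69) = 1, μ(70) = -1, μ(71) = -1, μ(72) = 0, μ(73) = -1, μ(74) = 1, μ(75) = 0, μ(76) = 0, μ(77) = 1, μ(78) = -1, μ(79) = -1, μ(80) = 0, μ(81) = 0, μ(82) = 1, μ(83) = -1, μ(84) = 0, μ(85) = 1, μ(86) = 1, μ(87) = 1, μ(88) = 0, μ(89) = -1, μ(90) = 0, μ(91) = 1, μ(92) = 0, μ(93) = 1, μ(94) = 1, μ(95) = 1, μ(96) = 0, μ(97) = -1, μ(98) = 0, μ(99) = 0, μ(100) = 0, μ(101) = -1, μ(102) = -1, μ(103) = -1, μ(104) = 0, μ(105) = -1, μ(106) = 1, μ(107) = -1, μ(108) = 0, μ(109) = -1, μ(110) = -1, μ(111) = 1, μ(112) = 0, μ(113) = -1, μ(114) = -1, μ(115) = 1, μ(116) = 0, μ(117) = 0, μ(118) = 1, μ(119) = 1, μ(120) = 0, μ(121) = 0, μ(122) = 1, μ(123) = 1, μ(124) = 0, μ(125) = 0, μ(126) = 0, μ(127) = -1, μ(128) = 0, μ(129) = 1, μ(130) = -1, μ(131) = -1, μ(132) = 0, μ(133) = 1, μ(134) = 1, μ(135) = 0, μ(136) = 0, μ(137) = -1, μ(138) = -1, μ(139) = -1, μ(140) = 0, μ(141) = 1, μ(142) = 1, μ(143) = 1, μ(144) = 0, μ(145) = 1, μ(146) = 1, μ(147) = 0, μ(148) = 0, μ(149) = -1, μ(150) = 0, μ(151) = -1, μ(152) = 0, μ(153) = 0, μ(154) = -1, μ(155) = 1, μ(156) = 0, μ(157) = -1, μ(158) = 1, μ(159) = 1, μ(160) = 0, μ(161) = 1, μ(162) = 0, μ(163) = -1. Summing all 163 values: 0. (Mertens function M(x) = Σ_{n ≤ x} μ(n); on average M(x) should be small (PNT ⟺ M(x) = o(x)).)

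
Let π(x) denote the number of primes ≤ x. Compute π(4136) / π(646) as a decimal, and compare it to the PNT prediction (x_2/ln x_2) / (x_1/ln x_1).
π(4136)/π(646) = 569/117 ≈ 4.8632;  PNT prediction ≈ 4.9750.

π(646) = 117 and π(4136) = 569, so π(4136)/π(646) ≈ 4.8632. The PNT-predicted ratio is (4136/ln(4136)) / (646/ln(646)) ≈ 4.9750. The two agree to within a few percent, as expected.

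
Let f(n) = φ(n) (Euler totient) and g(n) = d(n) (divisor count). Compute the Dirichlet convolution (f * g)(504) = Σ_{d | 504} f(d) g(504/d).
(φ * d)(504) = 1560

Divisors of 504: [1, 2, 3, 4, 6, 7, 8, 9, 12, 14, 18, 21, 24, 28, 36, 42, 56, 63, 72, 84, 126, 168, 252, 504]. For each d | 504:
  d = 1: φ(1) · d(504/1) = 1 · 24 = 24
  d = 2: φ(2) · d(504/2) = 1 · 18 = 18
  d = 3: φ(3) · d(504/3) = 2 · 16 = 32
  d = 4: φ(4) · d(504/4) = 2 · 12 = 24
  d = 6: φ(6) · d(504/6) = 2 · 12 = 24
  d = 7: φ(7) · d(504/7) = 6 · 12 = 72
  d = 8: φ(8) · d(504/8) = 4 · 6 = 24
  d = 9: φ(9) · d(504/9) = 6 · 8 = 48
  d = 12: φ(12) · d(504/12) = 4 · 8 = 32
  d = 14: φ(14) · d(504/14) = 6 · 9 = 54
  d = 18: φ(18) · d(504/18) = 6 · 6 = 36
  d = 21: φ(21) · d(504/21) = 12 · 8 = 96
  d = 24: φ(24) · d(504/24) = 8 · 4 = 32
  d = 28: φ(28) · d(504/28) = 12 · 6 = 72
  d = 36: φ(36) · d(504/36) = 12 · 4 = 48
  d = 42: φ(42) · d(504/42) = 12 · 6 = 72
  d = 56: φ(56) · d(504/56) = 24 · 3 = 72
  d = 63: φ(63) · d(504/63) = 36 · 4 = 144
  d = 72: φ(72) · d(504/72) = 24 · 2 = 48
  d = 84: φ(84) · d(504/84) = 24 · 4 = 96
  d = 126: φ(126) · d(504/126) = 36 · 3 = 108
  d = 168: φ(168) · d(504/168) = 48 · 2 = 96
  d = 252: φ(252) · d(504/252) = 72 · 2 = 144
  d = 504: φ(504) · d(504/504) = 144 · 1 = 144
Summing: (φ * d)(504) = 24 + 18 + 32 + 24 + 24 + 72 + 24 + 48 + 32 + 54 + 36 + 96 + 32 + 72 + 48 + 72 + 72 + 144 + 48 + 96 + 108 + 96 + 144 + 144 = 1560.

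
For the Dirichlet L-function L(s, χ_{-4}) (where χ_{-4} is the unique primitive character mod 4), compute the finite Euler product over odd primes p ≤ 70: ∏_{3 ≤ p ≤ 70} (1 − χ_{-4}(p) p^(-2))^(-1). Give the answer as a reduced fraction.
∏ = 186965264422467473784849459249589/204088016612535111254016000000000

The odd primes p ≤ 70 are [3, 5, 7, 11, 13, 17, 19, 23, 29, 31, 37, 41, 43, 47, 53, 59, 61, 67]. For each, χ(p) = 1 if p ≡ 1 mod 4, χ(p) = −1 if p ≡ 3 mod 4. Taking (1 − χ(p)/p^2)^(-1) = p^2/(p^2 − χ(p)): (1 − (-1)/3^2)^(-1) · (1 − (1)/5^2)^(-1) · (1 − (-1)/7^2)^(-1) · (1 − (-1)/11^2)^(-1) · (1 − (1)/13^2)^(-1) · (1 − (1)/17^2)^(-1) · (1 − (-1)/19^2)^(-1) · (1 − (-1)/23^2)^(-1) · (1 − (1)/29^2)^(-1) · (1 − (-1)/31^2)^(-1) · (1 − (1)/37^2)^(-1) · (1 − (1)/41^2)^(-1) · (1 − (-1)/43^2)^(-1) · (1 − (-1)/47^2)^(-1) · (1 − (1)/53^2)^(-1) · (1 − (-1)/59^2)^(-1) · (1 − (1)/61^2)^(-1) · (1 − (-1)/67^2)^(-1) = 186965264422467473784849459249589/204088016612535111254016000000000.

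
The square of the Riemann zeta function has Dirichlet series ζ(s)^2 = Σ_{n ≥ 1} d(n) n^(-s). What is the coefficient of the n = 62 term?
d(62) = 4

ζ(s)^2 = (Σ 1/m^s)(Σ 1/k^s). The coefficient of 1/n^s in the product is the number of ordered pairs (m, k) with mk = n, which equals d(n). For n = 62, divisors are [1, 2, 31, 62], so d(62) = 4.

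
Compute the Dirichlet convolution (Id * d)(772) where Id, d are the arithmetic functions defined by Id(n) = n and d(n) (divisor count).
(Id * d)(772) = 2145

Divisors of 772: [1, 2, 4, 193, 386, 772]. For each d | 772:
  d = 1: Id(1) · d(772/1) = 1 · 6 = 6
  d = 2: Id(2) · d(772/2) = 2 · 4 = 8
  d = 4: Id(4) · d(772/4) = 4 · 2 = 8
  d = 193: Id(193) · d(772/193) = 193 · 3 = 579
  d = 386: Id(386) · d(772/386) = 386 · 2 = 772
  d = 772: Id(772) · d(772/772) = 772 · 1 = 772
Summing: (Id * d)(772) = 6 + 8 + 8 + 579 + 772 + 772 = 2145.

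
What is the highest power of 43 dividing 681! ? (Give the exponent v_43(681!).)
v_43(681!) = 15

Legendre's formula: v_p(n!) = Σ_{k ≥ 1} ⌊n / p^k⌋. For p = 43, n = 681, the terms are:
  ⌊681/43^1⌋ = ⌊681/43⌋ = 15
(the next term ⌊681/43^2⌋ = 0, terminating the sum). Summing: v_43(681!) = 15 = 15.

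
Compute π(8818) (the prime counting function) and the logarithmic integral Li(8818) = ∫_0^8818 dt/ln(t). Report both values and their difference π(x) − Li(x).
π(8818) = 1097;  Li(8818) ≈ 1116.94;  π(x) − Li(x) ≈ -19.94.

Direct count of primes ≤ 8818 gives π(8818) = 1097. Numerical evaluation of the logarithmic integral gives Li(8818) ≈ 1116.94. The difference π(x) − Li(x) ≈ -19.94 is typically negative for small/moderate x (Li(x) overestimates), though Littlewood's theorem shows this sign changes infinitely often.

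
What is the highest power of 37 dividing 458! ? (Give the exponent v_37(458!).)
v_37(458!) = 12

Legendre's formula: v_p(n!) = Σ_{k ≥ 1} ⌊n / p^k⌋. For p = 37, n = 458, the terms are:
  ⌊458/37^1⌋ = ⌊458/37⌋ = 12
(the next term ⌊458/37^2⌋ = 0, terminating the sum). Summing: v_37(458!) = 12 = 12.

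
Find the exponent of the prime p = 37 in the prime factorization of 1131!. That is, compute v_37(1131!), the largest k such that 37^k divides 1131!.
v_37(1131!) = 30

Legendre's formula: v_p(n!) = Σ_{k ≥ 1} ⌊n / p^k⌋. For p = 37, n = 1131, the terms are:
  ⌊1131/37^1⌋ = ⌊1131/37⌋ = 30
(the next term ⌊1131/37^2⌋ = 0, terminating the sum). Summing: v_37(1131!) = 30 = 30.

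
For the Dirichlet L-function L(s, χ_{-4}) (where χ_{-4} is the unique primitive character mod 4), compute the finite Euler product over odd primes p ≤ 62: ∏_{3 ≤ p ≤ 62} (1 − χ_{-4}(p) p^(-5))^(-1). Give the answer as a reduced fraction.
∏ = 478212334295798677259125227573990358291095208018494528428976877948999059062284551009530475199/480056794509206891424767146601704797711651986953735424570384919662551238689346859653136384000

The odd primes p ≤ 62 are [3, 5, 7, 11, 13, 17, 19, 23, 29, 31, 37, 41, 43, 47, 53, 59, 61]. For each, χ(p) = 1 if p ≡ 1 mod 4, χ(p) = −1 if p ≡ 3 mod 4. Taking (1 − χ(p)/p^5)^(-1) = p^5/(p^5 − χ(p)): (1 − (-1)/3^5)^(-1) · (1 − (1)/5^5)^(-1) · (1 − (-1)/7^5)^(-1) · (1 − (-1)/11^5)^(-1) · (1 − (1)/13^5)^(-1) · (1 − (1)/17^5)^(-1) · (1 − (-1)/19^5)^(-1) · (1 − (-1)/23^5)^(-1) · (1 − (1)/29^5)^(-1) · (1 − (-1)/31^5)^(-1) · (1 − (1)/37^5)^(-1) · (1 − (1)/41^5)^(-1) · (1 − (-1)/43^5)^(-1) · (1 − (-1)/47^5)^(-1) · (1 − (1)/53^5)^(-1) · (1 − (-1)/59^5)^(-1) · (1 − (1)/61^5)^(-1) = 478212334295798677259125227573990358291095208018494528428976877948999059062284551009530475199/480056794509206891424767146601704797711651986953735424570384919662551238689346859653136384000.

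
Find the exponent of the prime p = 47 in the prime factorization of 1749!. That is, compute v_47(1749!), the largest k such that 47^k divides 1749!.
v_47(1749!) = 37

Legendre's formula: v_p(n!) = Σ_{k ≥ 1} ⌊n / p^k⌋. For p = 47, n = 1749, the terms are:
  ⌊1749/47^1⌋ = ⌊1749/47⌋ = 37
(the next term ⌊1749/47^2⌋ = 0, terminating the sum). Summing: v_47(1749!) = 37 = 37.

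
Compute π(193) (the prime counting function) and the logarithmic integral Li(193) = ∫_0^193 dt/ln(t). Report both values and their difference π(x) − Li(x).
π(193) = 44;  Li(193) ≈ 48.87;  π(x) − Li(x) ≈ -4.87.

Direct count of primes ≤ 193 gives π(193) = 44. Numerical evaluation of the logarithmic integral gives Li(193) ≈ 48.87. The difference π(x) − Li(x) ≈ -4.87 is typically negative for small/moderate x (Li(x) overestimates), though Littlewood's theorem shows this sign changes infinitely often.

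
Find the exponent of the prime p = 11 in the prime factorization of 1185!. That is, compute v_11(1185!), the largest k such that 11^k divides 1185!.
v_11(1185!) = 116

Legendre's formula: v_p(n!) = Σ_{k ≥ 1} ⌊n / p^k⌋. For p = 11, n = 1185, the terms are:
  ⌊1185/11^1⌋ = ⌊1185/11⌋ = 107
  ⌊1185/11^2⌋ = ⌊1185/121⌋ = 9
(the next term ⌊1185/11^3⌋ = 0, terminating the sum). Summing: v_11(1185!) = 107 + 9 = 116.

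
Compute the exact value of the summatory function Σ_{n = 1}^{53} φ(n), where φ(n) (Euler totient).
Σ_{n ≤ 53} φ(n) = 882

Compute φ(n) for each 1 ≤ n ≤ 53: φ(1) = 1, φ(2) = 1, φ(3) = 2, φ(4) = 2, φ(5) = 4, φ(6) = 2, φ(7) = 6, φ(8) = 4, φ(9) = 6, φ(10) = 4, φ(11) = 10, φ(12) = 4, φ(13) = 12, φ(14) = 6, φ(15) = 8, φ(16) = 8, φ(17) = 16, φ(18) = 6, φ(19) = 18, φ(20) = 8, φ(21) = 12, φ(22) = 10, φ(23) = 22, φ(24) = 8, φ(25) = 20, φ(26) = 12, φ(27) = 18, φ(28) = 12, φ(29) = 28, φ(30) = 8, φ(31) = 30, φ(32) = 16, φ(33) = 20, φ(34) = 16, φ(35) = 24, φ(36) = 12, φ(37) = 36, φ(38) = 18, φ(39) = 24, φ(40) = 16, φ(41) = 40, φ(42) = 12, φ(43) = 42, φ(44) = 20, φ(45) = 24, φ(46) = 22, φ(47) = 46, φ(48) = 16, φ(49) = 42, φ(50) = 20, φ(51) = 32, φ(52) = 24, φ(53) = 52. Summing all 53 values: 882. (Average order: Σ_{n ≤ x} φ(n) ~ (3/π²) x². For x = 53, (3/π²)·53² ≈ 853.83.)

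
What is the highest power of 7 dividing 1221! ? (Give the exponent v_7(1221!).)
v_7(1221!) = 201

Legendre's formula: v_p(n!) = Σ_{k ≥ 1} ⌊n / p^k⌋. For p = 7, n = 1221, the terms are:
  ⌊1221/7^1⌋ = ⌊1221/7⌋ = 174
  ⌊1221/7^2⌋ = ⌊1221/49⌋ = 24
  ⌊1221/7^3⌋ = ⌊1221/343⌋ = 3
(the next term ⌊1221/7^4⌋ = 0, terminating the sum). Summing: v_7(1221!) = 174 + 24 + 3 = 201.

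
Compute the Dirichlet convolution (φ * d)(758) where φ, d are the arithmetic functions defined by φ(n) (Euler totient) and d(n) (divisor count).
(φ * d)(758) = 1140

Divisors of 758: [1, 2, 379, 758]. For each d | 758:
  d = 1: φ(1) · d(758/1) = 1 · 4 = 4
  d = 2: φ(2) · d(758/2) = 1 · 2 = 2
  d = 379: φ(379) · d(758/379) = 378 · 2 = 756
  d = 758: φ(758) · d(758/758) = 378 · 1 = 378
Summing: (φ * d)(758) = 4 + 2 + 756 + 378 = 1140.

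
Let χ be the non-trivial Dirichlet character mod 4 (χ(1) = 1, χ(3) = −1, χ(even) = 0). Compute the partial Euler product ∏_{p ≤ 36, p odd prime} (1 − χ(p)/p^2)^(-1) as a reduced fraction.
∏ = 70163108671177093/76623095660544000

The odd primes p ≤ 36 are [3, 5, 7, 11, 13, 17, 19, 23, 29, 31]. For each, χ(p) = 1 if p ≡ 1 mod 4, χ(p) = −1 if p ≡ 3 mod 4. Taking (1 − χ(p)/p^2)^(-1) = p^2/(p^2 − χ(p)): (1 − (-1)/3^2)^(-1) · (1 − (1)/5^2)^(-1) · (1 − (-1)/7^2)^(-1) · (1 − (-1)/11^2)^(-1) · (1 − (1)/13^2)^(-1) · (1 − (1)/17^2)^(-1) · (1 − (-1)/19^2)^(-1) · (1 − (-1)/23^2)^(-1) · (1 − (1)/29^2)^(-1) · (1 − (-1)/31^2)^(-1) = 70163108671177093/76623095660544000.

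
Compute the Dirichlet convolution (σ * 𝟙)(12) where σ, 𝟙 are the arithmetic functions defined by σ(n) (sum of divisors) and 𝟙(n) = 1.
(σ * 𝟙)(12) = 55

Divisors of 12: [1, 2, 3, 4, 6, 12]. For each d | 12:
  d = 1: σ(1) · 𝟙(12/1) = 1 · 1 = 1
  d = 2: σ(2) · 𝟙(12/2) = 3 · 1 = 3
  d = 3: σ(3) · 𝟙(12/3) = 4 · 1 = 4
  d = 4: σ(4) · 𝟙(12/4) = 7 · 1 = 7
  d = 6: σ(6) · 𝟙(12/6) = 12 · 1 = 12
  d = 12: σ(12) · 𝟙(12/12) = 28 · 1 = 28
Summing: (σ * 𝟙)(12) = 1 + 3 + 4 + 7 + 12 + 28 = 55.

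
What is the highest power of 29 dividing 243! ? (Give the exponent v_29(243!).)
v_29(243!) = 8

Legendre's formula: v_p(n!) = Σ_{k ≥ 1} ⌊n / p^k⌋. For p = 29, n = 243, the terms are:
  ⌊243/29^1⌋ = ⌊243/29⌋ = 8
(the next term ⌊243/29^2⌋ = 0, terminating the sum). Summing: v_29(243!) = 8 = 8.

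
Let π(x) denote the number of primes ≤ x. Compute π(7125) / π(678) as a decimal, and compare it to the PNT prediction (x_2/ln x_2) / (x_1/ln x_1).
π(7125)/π(678) = 912/123 ≈ 7.4146;  PNT prediction ≈ 7.7225.

π(678) = 123 and π(7125) = 912, so π(7125)/π(678) ≈ 7.4146. The PNT-predicted ratio is (7125/ln(7125)) / (678/ln(678)) ≈ 7.7225. The two agree to within a few percent, as expected.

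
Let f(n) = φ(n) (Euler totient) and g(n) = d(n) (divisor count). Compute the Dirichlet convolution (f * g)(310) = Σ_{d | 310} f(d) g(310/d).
(φ * d)(310) = 576

Divisors of 310: [1, 2, 5, 10, 31, 62, 155, 310]. For each d | 310:
  d = 1: φ(1) · d(310/1) = 1 · 8 = 8
  d = 2: φ(2) · d(310/2) = 1 · 4 = 4
  d = 5: φ(5) · d(310/5) = 4 · 4 = 16
  d = 10: φ(10) · d(310/10) = 4 · 2 = 8
  d = 31: φ(31) · d(310/31) = 30 · 4 = 120
  d = 62: φ(62) · d(310/62) = 30 · 2 = 60
  d = 155: φ(155) · d(310/155) = 120 · 2 = 240
  d = 310: φ(310) · d(310/310) = 120 · 1 = 120
Summing: (φ * d)(310) = 8 + 4 + 16 + 8 + 120 + 60 + 240 + 120 = 576.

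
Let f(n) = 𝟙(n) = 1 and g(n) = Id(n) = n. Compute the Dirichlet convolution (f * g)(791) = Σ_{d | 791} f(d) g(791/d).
(𝟙 * Id)(791) = 912

Divisors of 791: [1, 7, 113, 791]. For each d | 791:
  d = 1: 𝟙(1) · Id(791/1) = 1 · 791 = 791
  d = 7: 𝟙(7) · Id(791/7) = 1 · 113 = 113
  d = 113: 𝟙(113) · Id(791/113) = 1 · 7 = 7
  d = 791: 𝟙(791) · Id(791/791) = 1 · 1 = 1
Summing: (𝟙 * Id)(791) = 791 + 113 + 7 + 1 = 912.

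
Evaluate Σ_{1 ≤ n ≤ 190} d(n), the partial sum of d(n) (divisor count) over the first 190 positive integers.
Σ_{n ≤ 190} d(n) = 1031

Compute d(n) for each 1 ≤ n ≤ 190: d(1) = 1, d(2) = 2, d(3) = 2, d(4) = 3, d(5) = 2, d(6) = 4, d(7) = 2, d(8) = 4, d(9) = 3, d(10) = 4, d(11) = 2, d(12) = 6, d(13) = 2, d(14) = 4, d(15) = 4, d(16) = 5, d(17) = 2, d(18) = 6, d(19) = 2, d(20) = 6, d(21) = 4, d(22) = 4, d(23) = 2, d(24) = 8, d(25) = 3, d(26) = 4, d(27) = 4, d(28) = 6, d(29) = 2, d(30) = 8, d(31) = 2, d(32) = 6, d(33) = 4, d(34) = 4, d(35) = 4, d(36) = 9, d(37) = 2, d(38) = 4, d(39) = 4, d(40) = 8, d(41) = 2, d(42) = 8, d(43) = 2, d(44) = 6, d(45) = 6, d(46) = 4, d(47) = 2, d(48) = 10, d(49) = 3, d(50) = 6, d(51) = 4, d(52) = 6, d(53) = 2, d(54) = 8, d(55) = 4, d(56) = 8, d(57) = 4, d(58) = 4, d(59) = 2, d(60) = 12, d(61) = 2, d(62) = 4, d(63) = 6, d(64) = 7, d(65) = 4, d(66) = 8, d(67) = 2, d(68) = 6, d(69) = 4, d(70) = 8, d(71) = 2, d(72) = 12, d(73) = 2, d(74) = 4, d(75) = 6, d(76) = 6, d(77) = 4, d(78) = 8, d(79) = 2, d(80) = 10, d(81) = 5, d(82) = 4, d(83) = 2, d(84) = 12, d(85) = 4, d(86) = 4, d(87) = 4, d(88) = 8, d(89) = 2, d(90) = 12, d(91) = 4, d(92) = 6, d(93) = 4, d(94) = 4, d(95) = 4, d(96) = 12, d(97) = 2, d(98) = 6, d(99) = 6, d(100) = 9, d(101) = 2, d(102) = 8, d(103) = 2, d(104) = 8, d(105) = 8, d(106) = 4, d(107) = 2, d(108) = 12, d(109) = 2, d(110) = 8, d(111) = 4, d(112) = 10, d(113) = 2, d(114) = 8, d(115) = 4, d(116) = 6, d(117) = 6, d(118) = 4, d(119) = 4, d(120) = 16, d(121) = 3, d(122) = 4, d(123) = 4, d(124) = 6, d(125) = 4, d(126) = 12, d(127) = 2, d(128) = 8, d(129) = 4, d(130) = 8, d(131) = 2, d(132) = 12, d(133) = 4, d(134) = 4, d(135) = 8, d(136) = 8, d(137) = 2, d(138) = 8, d(139) = 2, d(140) = 12, d(141) = 4, d(142) = 4, d(143) = 4, d(144) = 15, d(145) = 4, d(146) = 4, d(147) = 6, d(148) = 6, d(149) = 2, d(150) = 12, d(151) = 2, d(152) = 8, d(153) = 6, d(154) = 8, d(155) = 4, d(156) = 12, d(157) = 2, d(158) = 4, d(159) = 4, d(160) = 12, d(161) = 4, d(162) = 10, d(163) = 2, d(164) = 6, d(165) = 8, d(166) = 4, d(167) = 2, d(168) = 16, d(169) = 3, d(170) = 8, d(171) = 6, d(172) = 6, d(173) = 2, d(174) = 8, d(175) = 6, d(176) = 10, d(177) = 4, d(178) = 4, d(179) = 2, d(180) = 18, d(181) = 2, d(182) = 8, d(183) = 4, d(184) = 8, d(185) = 4, d(186) = 8, d(187) = 4, d(188) = 6, d(189) = 8, d(190) = 8. Summing all 190 values: 1031. (Dirichlet's divisor formula: Σ_{n ≤ x} d(n) = x ln(x) + (2γ − 1) x + O(√x). For x = 190, the asymptotic estimate is ≈ 1026.28.)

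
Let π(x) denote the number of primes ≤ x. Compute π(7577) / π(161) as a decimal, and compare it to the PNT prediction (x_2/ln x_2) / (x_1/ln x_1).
π(7577)/π(161) = 962/37 ≈ 26.0000;  PNT prediction ≈ 26.7710.

π(161) = 37 and π(7577) = 962, so π(7577)/π(161) ≈ 26.0000. The PNT-predicted ratio is (7577/ln(7577)) / (161/ln(161)) ≈ 26.7710. The two agree to within a few percent, as expected.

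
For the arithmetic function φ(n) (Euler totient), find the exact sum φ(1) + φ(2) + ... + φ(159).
Σ_{n ≤ 159} φ(n) = 7742

Compute φ(n) for each 1 ≤ n ≤ 159: φ(1) = 1, φ(2) = 1, φ(3) = 2, φ(4) = 2, φ(5) = 4, φ(6) = 2, φ(7) = 6, φ(8) = 4, φ(9) = 6, φ(10) = 4, φ(11) = 10, φ(12) = 4, φ(13) = 12, φ(14) = 6, φ(15) = 8, φ(16) = 8, φ(17) = 16, φ(18) = 6, φ(19) = 18, φ(20) = 8, φ(21) = 12, φ(22) = 10, φ(23) = 22, φ(24) = 8, φ(25) = 20, φ(26) = 12, φ(27) = 18, φ(28) = 12, φ(29) = 28, φ(30) = 8, φ(31) = 30, φ(32) = 16, φ(33) = 20, φ(34) = 16, φ(35) = 24, φ(36) = 12, φ(37) = 36, φ(38) = 18, φ(39) = 24, φ(40) = 16, φ(41) = 40, φ(42) = 12, φ(43) = 42, φ(44) = 20, φ(45) = 24, φ(46) = 22, φ(47) = 46, φ(48) = 16, φ(49) = 42, φ(50) = 20, φ(51) = 32, φ(52) = 24, φ(53) = 52, φ(54) = 18, φ(55) = 40, φ(56) = 24, φ(57) = 36, φ(58) = 28, φ(59) = 58, φ(60) = 16, φ(61) = 60, φ(62) = 30, φ(63) = 36, φ(64) = 32, φ(65) = 48, φ(66) = 20, φ(67) = 66, φ(68) = 32, φ(69) = 44, φ(70) = 24, φ(71) = 70, φ(72) = 24, φ(73) = 72, φ(74) = 36, φ(75) = 40, φ(76) = 36, φ(77) = 60, φ(78) = 24, φ(79) = 78, φ(80) = 32, φ(81) = 54, φ(82) = 40, φ(83) = 82, φ(84) = 24, φ(85) = 64, φ(86) = 42, φ(87) = 56, φ(88) = 40, φ(89) = 88, φ(90) = 24, φ(91) = 72, φ(92) = 44, φ(93) = 60, φ(94) = 46, φ(95) = 72, φ(96) = 32, φ(97) = 96, φ(98) = 42, φ(99) = 60, φ(100) = 40, φ(101) = 100, φ(102) = 32, φ(103) = 102, φ(104) = 48, φ(105) = 48, φ(106) = 52, φ(107) = 106, φ(108) = 36, φ(109) = 108, φ(110) = 40, φ(111) = 72, φ(112) = 48, φ(113) = 112, φ(114) = 36, φ(115) = 88, φ(116) = 56, φ(117) = 72, φ(118) = 58, φ(119) = 96, φ(120) = 32, φ(121) = 110, φ(122) = 60, φ(123) = 80, φ(124) = 60, φ(125) = 100, φ(126) = 36, φ(127) = 126, φ(128) = 64, φ(129) = 84, φ(130) = 48, φ(131) = 130, φ(132) = 40, φ(133) = 108, φ(134) = 66, φ(135) = 72, φ(136) = 64, φ(137) = 136, φ(138) = 44, φ(139) = 138, φ(140) = 48, φ(141) = 92, φ(142) = 70, φ(143) = 120, φ(144) = 48, φ(145) = 112, φ(146) = 72, φ(147) = 84, φ(148) = 72, φ(149) = 148, φ(150) = 40, φ(151) = 150, φ(152) = 72, φ(153) = 96, φ(154) = 60, φ(155) = 120, φ(156) = 48, φ(157) = 156, φ(158) = 78, φ(159) = 104. Summing all 159 values: 7742. (Average order: Σ_{n ≤ x} φ(n) ~ (3/π²) x². For x = 159, (3/π²)·159² ≈ 7684.50.)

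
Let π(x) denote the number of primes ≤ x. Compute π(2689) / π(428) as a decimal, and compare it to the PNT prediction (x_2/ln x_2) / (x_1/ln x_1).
π(2689)/π(428) = 391/82 ≈ 4.7683;  PNT prediction ≈ 4.8206.

π(428) = 82 and π(2689) = 391, so π(2689)/π(428) ≈ 4.7683. The PNT-predicted ratio is (2689/ln(2689)) / (428/ln(428)) ≈ 4.8206. The two agree to within a few percent, as expected.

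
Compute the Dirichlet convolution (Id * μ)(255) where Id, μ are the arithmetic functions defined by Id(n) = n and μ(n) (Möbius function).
(Id * μ)(255) = 128

Divisors of 255: [1, 3, 5, 15, 17, 51, 85, 255]. For each d | 255:
  d = 1: Id(1) · μ(255/1) = 1 · -1 = -1
  d = 3: Id(3) · μ(255/3) = 3 · 1 = 3
  d = 5: Id(5) · μ(255/5) = 5 · 1 = 5
  d = 15: Id(15) · μ(255/15) = 15 · -1 = -15
  d = 17: Id(17) · μ(255/17) = 17 · 1 = 17
  d = 51: Id(51) · μ(255/51) = 51 · -1 = -51
  d = 85: Id(85) · μ(255/85) = 85 · -1 = -85
  d = 255: Id(255) · μ(255/255) = 255 · 1 = 255
Summing: (Id * μ)(255) = -1 + 3 + 5 + -15 + 17 + -51 + -85 + 255 = 128.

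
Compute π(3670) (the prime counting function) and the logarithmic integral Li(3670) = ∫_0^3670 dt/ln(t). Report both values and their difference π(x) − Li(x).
π(3670) = 511;  Li(3670) ≈ 525.37;  π(x) − Li(x) ≈ -14.37.

Direct count of primes ≤ 3670 gives π(3670) = 511. Numerical evaluation of the logarithmic integral gives Li(3670) ≈ 525.37. The difference π(x) − Li(x) ≈ -14.37 is typically negative for small/moderate x (Li(x) overestimates), though Littlewood's theorem shows this sign changes infinitely often.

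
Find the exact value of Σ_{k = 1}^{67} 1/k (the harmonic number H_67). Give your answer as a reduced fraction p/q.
H_67 = 14050874595745034300902316411/2933773379069966367528193600

Direct summation: H_67 = 1 + 1/2 + ... + 1/67. The least common denominator is lcm(1, ..., 67) = 79211881234889091923261227200; over this denominator the numerator is 79211881234889091923261227200 + 39605940617444545961630613600 + 26403960411629697307753742400 + 19802970308722272980815306800 + 15842376246977818384652245440 + 13201980205814848653876871200 + 11315983033555584560465889600 + 9901485154361136490407653400 + 8801320137209899102584580800 + 7921188123488909192326122720 + 7201080112262644720296475200 + 6600990102907424326938435600 + 6093221633453007071020094400 + 5657991516777792280232944800 + 5280792082325939461550748480 + 4950742577180568245203826700 + 4659522425581711289603601600 + 4400660068604949551292290400 + 4169046380783636417013748800 + 3960594061744454596163061360 + 3771994344518528186821963200 + 3600540056131322360148237600 + 3443994836299525735793966400 + 3300495051453712163469217800 + 3168475249395563676930449088 + 3046610816726503535510047200 + 2933773379069966367528193600 + 2828995758388896140116472400 + 2731444180513416962871076800 + 2640396041162969730775374240 + 2555221975319002965266491200 + 2475371288590284122601913350 + 2400360037420881573432158400 + 2329761212790855644801800800 + 2263196606711116912093177920 + 2200330034302474775646145200 + 2140861654997002484412465600 + 2084523190391818208506874400 + 2031073877817669023673364800 + 1980297030872227298081530680 + 1931997103289977851786859200 + 1885997172259264093410981600 + 1842136772904397486587470400 + 1800270028065661180074118800 + 1760264027441979820516916160 + 1721997418149762867896983200 + 1685359175210406211133217600 + 1650247525726856081734608900 + 1616569004793654937209412800 + 1584237624697781838465224544 + 1553174141860570429867867200 + 1523305408363251767755023600 + 1494563796884699847608702400 + 1466886689534983183764096800 + 1440216022452528944059295040 + 1414497879194448070058236200 + 1389682126927878805671249600 + 1365722090256708481435538400 + 1342574258218459185140020800 + 1320198020581484865387687120 + 1298555430080149047922315200 + 1277610987659501482633245600 + 1257331448172842728940654400 + 1237685644295142061300956675 + 1218644326690601414204018880 + 1200180018710440786716079200 + 1182266884102822267511361600 = 379373614085115926124362543097, so H_67 = 379373614085115926124362543097/79211881234889091923261227200; reducing by gcd(379373614085115926124362543097, 79211881234889091923261227200) = 27 gives 14050874595745034300902316411/2933773379069966367528193600 ≈ 4.78935. (The PNT-adjacent estimate ln(67) + γ ≈ 4.78191 matches within O(1/n).)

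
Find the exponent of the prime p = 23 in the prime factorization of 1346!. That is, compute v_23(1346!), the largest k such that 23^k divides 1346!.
v_23(1346!) = 60

Legendre's formula: v_p(n!) = Σ_{k ≥ 1} ⌊n / p^k⌋. For p = 23, n = 1346, the terms are:
  ⌊1346/23^1⌋ = ⌊1346/23⌋ = 58
  ⌊1346/23^2⌋ = ⌊1346/529⌋ = 2
(the next term ⌊1346/23^3⌋ = 0, terminating the sum). Summing: v_23(1346!) = 58 + 2 = 60.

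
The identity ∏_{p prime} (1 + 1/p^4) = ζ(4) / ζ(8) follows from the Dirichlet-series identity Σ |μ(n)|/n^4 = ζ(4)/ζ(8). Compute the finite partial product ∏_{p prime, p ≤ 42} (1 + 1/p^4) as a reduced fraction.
∏ = 48720475991638584141351346569294960399869967650480384/45198307255822366572981630424624077541402100668355625

The primes p ≤ 42 are [2, 3, 5, 7, 11, 13, 17, 19, 23, 29, 31, 37, 41]. For each, (1 + 1/p^4) = (p^4 + 1)/p^4. Multiplying these fractions over p ∈ [2, 3, 5, 7, 11, 13, 17, 19, 23, 29, 31, 37, 41] gives 48720475991638584141351346569294960399869967650480384/45198307255822366572981630424624077541402100668355625. (In the limit P → ∞ this tends to ζ(4)/ζ(8).)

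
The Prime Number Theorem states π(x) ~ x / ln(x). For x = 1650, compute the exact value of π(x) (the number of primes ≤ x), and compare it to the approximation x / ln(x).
π(1650) = 259;  x/ln(x) ≈ 222.72;  relative error ≈ 14.01%.

Directly count primes up to 1650: π(1650) = 259. The PNT approximation gives 1650/ln(1650) ≈ 1650/7.40853 ≈ 222.72. Relative error (π(x) − x/ln(x)) / π(x) ≈ 14.01%; the approximation is known to undercount slightly (Li(x) is a better estimate).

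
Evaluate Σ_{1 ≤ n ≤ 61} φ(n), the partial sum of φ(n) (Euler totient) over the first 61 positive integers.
Σ_{n ≤ 61} φ(n) = 1162

Compute φ(n) for each 1 ≤ n ≤ 61: φ(1) = 1, φ(2) = 1, φ(3) = 2, φ(4) = 2, φ(5) = 4, φ(6) = 2, φ(7) = 6, φ(8) = 4, φ(9) = 6, φ(10) = 4, φ(11) = 10, φ(12) = 4, φ(13) = 12, φ(14) = 6, φ(15) = 8, φ(16) = 8, φ(17) = 16, φ(18) = 6, φ(19) = 18, φ(20) = 8, φ(21) = 12, φ(22) = 10, φ(23) = 22, φ(24) = 8, φ(25) = 20, φ(26) = 12, φ(27) = 18, φ(28) = 12, φ(29) = 28, φ(30) = 8, φ(31) = 30, φ(32) = 16, φ(33) = 20, φ(34) = 16, φ(35) = 24, φ(36) = 12, φ(37) = 36, φ(38) = 18, φ(39) = 24, φ(40) = 16, φ(41) = 40, φ(42) = 12, φ(43) = 42, φ(44) = 20, φ(45) = 24, φ(46) = 22, φ(47) = 46, φ(48) = 16, φ(49) = 42, φ(50) = 20, φ(51) = 32, φ(52) = 24, φ(53) = 52, φ(54) = 18, φ(55) = 40, φ(56) = 24, φ(57) = 36, φ(58) = 28, φ(59) = 58, φ(60) = 16, φ(61) = 60. Summing all 61 values: 1162. (Average order: Σ_{n ≤ x} φ(n) ~ (3/π²) x². For x = 61, (3/π²)·61² ≈ 1131.05.)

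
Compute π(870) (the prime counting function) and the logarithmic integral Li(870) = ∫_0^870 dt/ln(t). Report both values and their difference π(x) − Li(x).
π(870) = 150;  Li(870) ≈ 158.60;  π(x) − Li(x) ≈ -8.60.

Direct count of primes ≤ 870 gives π(870) = 150. Numerical evaluation of the logarithmic integral gives Li(870) ≈ 158.60. The difference π(x) − Li(x) ≈ -8.60 is typically negative for small/moderate x (Li(x) overestimates), though Littlewood's theorem shows this sign changes infinitely often.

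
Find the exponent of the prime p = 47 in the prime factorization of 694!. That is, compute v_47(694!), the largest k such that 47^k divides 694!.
v_47(694!) = 14

Legendre's formula: v_p(n!) = Σ_{k ≥ 1} ⌊n / p^k⌋. For p = 47, n = 694, the terms are:
  ⌊694/47^1⌋ = ⌊694/47⌋ = 14
(the next term ⌊694/47^2⌋ = 0, terminating the sum). Summing: v_47(694!) = 14 = 14.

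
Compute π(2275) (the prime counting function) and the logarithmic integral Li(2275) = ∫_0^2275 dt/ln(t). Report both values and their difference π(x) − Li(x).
π(2275) = 338;  Li(2275) ≈ 350.68;  π(x) − Li(x) ≈ -12.68.

Direct count of primes ≤ 2275 gives π(2275) = 338. Numerical evaluation of the logarithmic integral gives Li(2275) ≈ 350.68. The difference π(x) − Li(x) ≈ -12.68 is typically negative for small/moderate x (Li(x) overestimates), though Littlewood's theorem shows this sign changes infinitely often.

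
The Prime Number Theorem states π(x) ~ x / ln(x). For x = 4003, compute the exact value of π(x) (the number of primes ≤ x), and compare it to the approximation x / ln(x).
π(4003) = 552;  x/ln(x) ≈ 482.59;  relative error ≈ 12.57%.

Directly count primes up to 4003: π(4003) = 552. The PNT approximation gives 4003/ln(4003) ≈ 4003/8.29480 ≈ 482.59. Relative error (π(x) − x/ln(x)) / π(x) ≈ 12.57%; the approximation is known to undercount slightly (Li(x) is a better estimate).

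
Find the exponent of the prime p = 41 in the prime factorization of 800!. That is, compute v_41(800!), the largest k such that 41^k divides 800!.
v_41(800!) = 19

Legendre's formula: v_p(n!) = Σ_{k ≥ 1} ⌊n / p^k⌋. For p = 41, n = 800, the terms are:
  ⌊800/41^1⌋ = ⌊800/41⌋ = 19
(the next term ⌊800/41^2⌋ = 0, terminating the sum). Summing: v_41(800!) = 19 = 19.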